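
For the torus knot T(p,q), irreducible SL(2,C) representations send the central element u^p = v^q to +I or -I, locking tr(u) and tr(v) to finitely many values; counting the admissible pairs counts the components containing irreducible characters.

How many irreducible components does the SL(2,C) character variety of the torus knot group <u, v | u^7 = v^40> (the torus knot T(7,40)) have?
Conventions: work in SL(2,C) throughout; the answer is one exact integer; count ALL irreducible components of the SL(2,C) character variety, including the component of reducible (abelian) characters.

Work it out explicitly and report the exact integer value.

118

Gamma = < u, v | u^7 = v^40 > (torus knot T(7,40)); the central element u^7 = v^40 acts as +I or -I in any irreducible SL(2,C) representation.
On an irreducible component, tr(u) is locked at 2*cos(pi*alpha/7) for some alpha in 1..6, and tr(v) at 2*cos(pi*beta/40) for some beta in 1..39.
The two central values (-1)^alpha I and (-1)^beta I must be the same matrix, so alpha and beta share a parity.
Enumerate parity-matched pairs: 3*20 odd-odd plus 3*19 even-even gives 117.
Total: 117 irreducible-character components + 1 reducible (abelian) component = 118.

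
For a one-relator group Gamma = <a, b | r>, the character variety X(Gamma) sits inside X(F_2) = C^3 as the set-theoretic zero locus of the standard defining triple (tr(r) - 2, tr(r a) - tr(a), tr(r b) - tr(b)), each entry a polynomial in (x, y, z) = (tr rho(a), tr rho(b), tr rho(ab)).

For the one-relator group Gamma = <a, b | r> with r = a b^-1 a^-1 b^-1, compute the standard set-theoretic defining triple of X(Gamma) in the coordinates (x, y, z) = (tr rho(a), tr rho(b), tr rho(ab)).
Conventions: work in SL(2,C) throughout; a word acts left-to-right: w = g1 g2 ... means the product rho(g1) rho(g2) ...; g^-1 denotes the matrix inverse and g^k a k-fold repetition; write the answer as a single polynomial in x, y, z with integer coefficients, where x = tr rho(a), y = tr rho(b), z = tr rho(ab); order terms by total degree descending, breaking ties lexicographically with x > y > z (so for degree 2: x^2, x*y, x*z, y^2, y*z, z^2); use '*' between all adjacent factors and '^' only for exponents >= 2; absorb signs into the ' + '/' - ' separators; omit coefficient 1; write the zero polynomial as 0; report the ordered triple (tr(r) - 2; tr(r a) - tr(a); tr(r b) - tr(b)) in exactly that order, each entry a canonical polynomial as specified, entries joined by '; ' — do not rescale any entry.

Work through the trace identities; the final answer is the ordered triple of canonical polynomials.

tr(b^-1) = tr(b) = y
and tr(a b a) = tr(a) tr(b a) - tr(b)  (reduce the a square) = x*z - y
tr(a b a b) = tr(a b) tr(a b) - tr(1)  (split on a) = z^2 - 2
tr(b^-1 a b a) = tr(a b a) tr(b) - tr(a b a b)  (eliminate b^-1) = x*y*z - y^2 - z^2 + 2
next, tr(a^-1 b^-1 a b) = tr(b^-1 a b) tr(a) - tr(b^-1 a b a)  (eliminate a^-1) = -x*y*z + x^2 + y^2 + z^2 - 2
and tr(a b^-1 a^-1 b^-1) = tr(a^-1 b^-1 a) tr(b) - tr(a^-1 b^-1 a b)  (eliminate b^-1) = x*y*z - x^2 - z^2 + 2
tr(a b^-1) = tr(a) tr(b) - tr(a b) = x*y - z
and tr(a^2) = tr(a) tr(a) - tr(1) = x^2 - 2
and tr(a b a^2) = tr(a) tr(b a^2) - tr(b a) = x^2*z - x*y - z
next, tr(b a b) = tr(b) tr(a b) - tr(a) = y*z - x
next, tr(a b a^2 b) = tr(a) tr(b a b a) - tr(b a b) = x*z^2 - y*z - x
tr(b a^2 b^-1 a) = tr(a b a^2) tr(b) - tr(a b a^2 b) = x^2*y*z - x*y^2 - x*z^2 + x
next, tr(a^2 b^-1 a^-1 b) = tr(b a^2 b^-1) tr(a) - tr(b a^2 b^-1 a) = -x^2*y*z + x^3 + x*y^2 + x*z^2 - 3*x
next, tr(a b^-1 a^-1 b^-1 a) = tr(a^2 b^-1 a^-1) tr(b) - tr(a^2 b^-1 a^-1 b) = x^2*y*z - x^3 - x*z^2 - y*z + 3*x
assemble the triple (tr(r) - 2; tr(r a) - x; tr(r b) - y)

x*y*z - x^2 - z^2; x^2*y*z - x^3 - x*z^2 - y*z + 2*x; 0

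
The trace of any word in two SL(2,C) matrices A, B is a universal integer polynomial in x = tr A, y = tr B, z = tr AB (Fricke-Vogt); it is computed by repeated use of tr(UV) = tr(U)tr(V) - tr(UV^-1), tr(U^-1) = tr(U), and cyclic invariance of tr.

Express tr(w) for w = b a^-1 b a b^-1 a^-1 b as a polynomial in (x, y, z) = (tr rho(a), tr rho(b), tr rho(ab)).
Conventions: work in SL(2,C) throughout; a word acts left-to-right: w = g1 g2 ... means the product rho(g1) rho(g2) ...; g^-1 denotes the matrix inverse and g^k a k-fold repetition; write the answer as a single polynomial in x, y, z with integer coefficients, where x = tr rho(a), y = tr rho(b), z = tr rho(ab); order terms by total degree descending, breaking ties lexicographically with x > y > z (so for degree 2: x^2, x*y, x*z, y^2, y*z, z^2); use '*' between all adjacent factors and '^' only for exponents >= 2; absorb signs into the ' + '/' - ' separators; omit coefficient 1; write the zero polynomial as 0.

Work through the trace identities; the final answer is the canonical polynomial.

-x^2*y^3*z + x^3*y^2 + x*y^4 + 2*x*y^2*z^2 - y^3*z - y*z^3 - x^3 - 4*x*y^2 - x*z^2 + 3*y*z + 3*x

trace(b^2) = trace(b) * trace(b) - trace(1)   [square of b] = y^2 - 2
trace(b^3) = trace(b) * trace(b^2) - trace(b)   [square of b] = y^3 - 3*y
trace(b a b) = trace(b) * trace(a b) - trace(a)   [square of b] = y*z - x
trace(b^3 a) = trace(b) * trace(b a b) - trace(b a)   [square of b] = y^2*z - x*y - z
trace(b^2 a^-1 b) = trace(b^3) * trace(a) - trace(b^3 a)   [inverse elimination on a] = x*y^3 - y^2*z - 2*x*y + z
trace(b^3 a b) = trace(b) * trace(a b^3) - trace(a b^2)   [square of b] = y^3*z - x*y^2 - 2*y*z + x
trace(a b a b) = trace(a b) * trace(a b) - trace(1)   [split at a repeated a] = z^2 - 2
trace(a b a) = trace(a) * trace(b a) - trace(b)   [square of a] = x*z - y
trace(b a b a b) = trace(b) * trace(a b a b) - trace(a b a)   [square of b] = y*z^2 - x*z - y
trace(b^3 a b a) = trace(b) * trace(b a b a b) - trace(b a b a)   [square of b] = y^2*z^2 - x*y*z - y^2 - z^2 + 2
trace(b a b a^-1 b^2) = trace(b^3 a b) * trace(a) - trace(b^3 a b a)   [inverse elimination on a] = x*y^3*z - x^2*y^2 - y^2*z^2 - x*y*z + x^2 + y^2 + z^2 - 2
trace(a b a b a b) = trace(b a b a) * trace(b a) - trace(a b)   [split at a repeated b] = z^3 - 3*z
trace(a b a b a) = trace(a) * trace(b a b a) - trace(b a b)   [square of a] = x*z^2 - y*z - x
trace(b^2 a b a b a) = trace(b) * trace(a b a b a b) - trace(a b a b a)   [square of b] = y*z^3 - x*z^2 - 2*y*z + x
trace(b a b a^-1 b^2 a) = trace(b^2 a b a b) * trace(a) - trace(b^2 a b a b a)   [inverse elimination on a] = x*y^2*z^2 - x^2*y*z - y*z^3 - x*y^2 + 2*y*z + x
trace(a^-1 b^2 a^-1 b a b) = trace(b a b a^-1 b^2) * trace(a) - trace(b a b a^-1 b^2 a)   [inverse elimination on a] = x^2*y^3*z - x^3*y^2 - 2*x*y^2*z^2 + y*z^3 + x^3 + 2*x*y^2 + x*z^2 - 2*y*z - 3*x
trace(b a^-1 b a b^-1 a^-1 b) = trace(a^-1 b^2 a^-1 b a) * trace(b) - trace(a^-1 b^2 a^-1 b a b)   [inverse elimination on b] = -x^2*y^3*z + x^3*y^2 + x*y^4 + 2*x*y^2*z^2 - y^3*z - y*z^3 - x^3 - 4*x*y^2 - x*z^2 + 3*y*z + 3*x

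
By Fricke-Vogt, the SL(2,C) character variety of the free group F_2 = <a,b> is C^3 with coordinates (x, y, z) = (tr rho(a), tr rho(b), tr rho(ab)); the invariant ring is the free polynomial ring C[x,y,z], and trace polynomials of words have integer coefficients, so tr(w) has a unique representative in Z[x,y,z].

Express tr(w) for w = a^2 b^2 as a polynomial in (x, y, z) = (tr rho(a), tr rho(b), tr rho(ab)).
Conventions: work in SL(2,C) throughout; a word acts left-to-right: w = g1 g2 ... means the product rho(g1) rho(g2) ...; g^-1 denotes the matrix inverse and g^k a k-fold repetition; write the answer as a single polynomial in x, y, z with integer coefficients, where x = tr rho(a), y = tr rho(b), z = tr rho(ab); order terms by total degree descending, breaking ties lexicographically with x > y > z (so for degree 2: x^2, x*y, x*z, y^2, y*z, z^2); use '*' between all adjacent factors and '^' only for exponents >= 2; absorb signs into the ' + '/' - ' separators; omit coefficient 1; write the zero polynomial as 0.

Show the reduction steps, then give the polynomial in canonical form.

x*y*z - x^2 - y^2 + 2

trace(b^2 a) = trace(b) * trace(a b) - trace(a)  (reduce the b square) = y*z - x
trace(b^2) = trace(b) * trace(b) - trace(1)  (reduce the b square) = y^2 - 2
trace(a^2 b^2) = trace(a) * trace(b^2 a) - trace(b^2)  (reduce the a square) = x*y*z - x^2 - y^2 + 2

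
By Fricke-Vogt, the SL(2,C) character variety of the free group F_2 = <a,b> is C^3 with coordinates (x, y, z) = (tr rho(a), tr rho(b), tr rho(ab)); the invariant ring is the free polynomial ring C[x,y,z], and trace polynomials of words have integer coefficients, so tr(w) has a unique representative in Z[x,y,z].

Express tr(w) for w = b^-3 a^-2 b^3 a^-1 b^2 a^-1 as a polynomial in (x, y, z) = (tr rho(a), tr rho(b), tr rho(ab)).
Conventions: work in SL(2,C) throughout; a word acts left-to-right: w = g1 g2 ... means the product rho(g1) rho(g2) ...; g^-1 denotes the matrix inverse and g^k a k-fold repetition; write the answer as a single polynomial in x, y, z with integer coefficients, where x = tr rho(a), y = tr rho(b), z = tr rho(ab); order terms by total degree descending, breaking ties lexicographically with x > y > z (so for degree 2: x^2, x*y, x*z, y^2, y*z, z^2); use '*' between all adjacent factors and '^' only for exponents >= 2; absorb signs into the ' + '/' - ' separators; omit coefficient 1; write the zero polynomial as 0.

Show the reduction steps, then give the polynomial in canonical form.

x^3*y^7*z - x^4*y^6 - x^2*y^8 - 2*x^2*y^6*z^2 - 2*x^3*y^5*z + x*y^7*z + x*y^5*z^3 + 3*x^4*y^4 + 7*x^2*y^6 + 5*x^2*y^4*z^2 + x^3*y^3*z - 6*x*y^5*z - 2*x*y^3*z^3 - 2*x^4*y^2 - 15*x^2*y^4 - 4*x^2*y^2*z^2 - x^3*y*z + 9*x*y^3*z + x*y*z^3 + 10*x^2*y^2 + x^2*z^2 - 2*x*y*z + y^2 - 2

tr(b^2) = tr(b)*tr(b) - tr(1) = y^2 - 2
apply: tr(b^3) = tr(b)*tr(b^2) - tr(b) = y^3 - 3*y
tr(b^4) = tr(b)*tr(b^3) - tr(b^2) = y^4 - 4*y^2 + 2
use: tr(a b^2) = tr(b)*tr(a b) - tr(a) = y*z - x
tr(b^2 a b) = tr(b)*tr(a b^2) - tr(a b) = y^2*z - x*y - z
use: tr(b^4 a) = tr(b)*tr(b^2 a b) - tr(b^2 a) = y^3*z - x*y^2 - 2*y*z + x
tr(b^4 a^-1) = tr(b^4)*tr(a) - tr(b^4 a) = x*y^4 - y^3*z - 3*x*y^2 + 2*y*z + x
tr(b a^-2 b^3) = tr(b^4 a^-1)*tr(a) - tr(b^4) = x^2*y^4 - x*y^3*z - 3*x^2*y^2 - y^4 + 2*x*y*z + x^2 + 4*y^2 - 2
use: tr(a b a b) = tr(a b)*tr(a b) - tr(1)   [split at repeated a] = z^2 - 2
apply: tr(a b a) = tr(a)*tr(b a) - tr(b) = x*z - y
apply: tr(a b a b^2) = tr(b)*tr(a b a b) - tr(a b a) = y*z^2 - x*z - y
tr(b^3 a b a) = tr(b)*tr(a b a b^2) - tr(a b a b) = y^2*z^2 - x*y*z - y^2 - z^2 + 2
use: tr(a^-1 b^3 a b) = tr(b^3 a b)*tr(a) - tr(b^3 a b a) = x*y^3*z - x^2*y^2 - y^2*z^2 - x*y*z + x^2 + y^2 + z^2 - 2
tr(b a^-2 b^3 a) = tr(a^-1 b^3 a b)*tr(a) - tr(a^-1 b^3 a b a) = x^2*y^3*z - x^3*y^2 - x*y^2*z^2 - x^2*y*z - y^3*z + x^3 + 2*x*y^2 + x*z^2 + 2*y*z - 3*x
tr(a^-2 b^3 a^-1 b) = tr(b a^-2 b^3)*tr(a) - tr(b a^-2 b^3 a) = x^3*y^4 - 2*x^2*y^3*z - 2*x^3*y^2 - x*y^4 + x*y^2*z^2 + 3*x^2*y*z + y^3*z + 2*x*y^2 - x*z^2 - 2*y*z + x
apply: tr(b^5) = tr(b)*tr(b^4) - tr(b^3) = y^5 - 5*y^3 + 5*y
use: tr(b^3 a b^2) = tr(b)*tr(b^2 a b^2) - tr(b^2 a b) = y^4*z - x*y^3 - 3*y^2*z + 2*x*y + z
tr(b^5 a b) = tr(b)*tr(b^3 a b^2) - tr(b^3 a b) = y^5*z - x*y^4 - 4*y^3*z + 3*x*y^2 + 3*y*z - x
apply: tr(b a b a b^3) = tr(b)*tr(b^2 a b a b) - tr(b^2 a b a) = y^3*z^2 - x*y^2*z - y^3 - 2*y*z^2 + x*z + 3*y
use: tr(b^5 a b a) = tr(b)*tr(b a b a b^3) - tr(b a b a b^2) = y^4*z^2 - x*y^3*z - y^4 - 3*y^2*z^2 + 2*x*y*z + 4*y^2 + z^2 - 2
tr(a^-1 b^5 a b) = tr(b^5 a b)*tr(a) - tr(b^5 a b a) = x*y^5*z - x^2*y^4 - y^4*z^2 - 3*x*y^3*z + 3*x^2*y^2 + y^4 + 3*y^2*z^2 + x*y*z - x^2 - 4*y^2 - z^2 + 2
tr(b^2 a b^-1 a^-1 b^3) = tr(a^-1 b^5 a)*tr(b) - tr(a^-1 b^5 a b) = -x*y^5*z + x^2*y^4 + y^6 + y^4*z^2 + 3*x*y^3*z - 3*x^2*y^2 - 6*y^4 - 3*y^2*z^2 - x*y*z + x^2 + 9*y^2 + z^2 - 2
apply: tr(a^2) = tr(a)*tr(a) - tr(1) = x^2 - 2
use: tr(a b^2 a) = tr(b)*tr(a^2 b) - tr(a^2) = x*y*z - x^2 - y^2 + 2
tr(b a b^2 a b) = tr(b)*tr(a b^2 a b) - tr(a b^2 a) = y^2*z^2 - 2*x*y*z + x^2 - 2
tr(b^2 a b^2 a b) = tr(b)*tr(b a b^2 a b) - tr(b a b^2 a) = y^3*z^2 - 2*x*y^2*z + x^2*y - y*z^2 + x*z - y
apply: tr(b^3 a b^2 a b) = tr(b)*tr(b^2 a b^2 a b) - tr(b^2 a b^2 a) = y^4*z^2 - 2*x*y^3*z + x^2*y^2 - 2*y^2*z^2 + 3*x*y*z - x^2 - y^2 + 2
tr(a b a b a b) = tr(a b a b)*tr(a b) - tr(b a)   [split at repeated a] = z^3 - 3*z
tr(a b a b a) = tr(a)*tr(b a b a) - tr(b a b) = x*z^2 - y*z - x
use: tr(a b^2 a b a b) = tr(b)*tr(a b a b a b) - tr(a b a b a) = y*z^3 - x*z^2 - 2*y*z + x
tr(a b a^2) = tr(a)*tr(b a^2) - tr(b a) = x^2*z - x*y - z
tr(a b^2 a b a) = tr(b)*tr(a b a^2 b) - tr(a b a^2) = x*y*z^2 - x^2*z - y^2*z + z
tr(a b^2 a b a b^2) = tr(b)*tr(a b^2 a b a b) - tr(a b^2 a b a) = y^2*z^3 - 2*x*y*z^2 + x^2*z - y^2*z + x*y - z
tr(b^3 a b^2 a b a) = tr(b)*tr(a b^2 a b a b^2) - tr(a b^2 a b a b) = y^3*z^3 - 2*x*y^2*z^2 + x^2*y*z - y^3*z - y*z^3 + x*y^2 + x*z^2 + y*z - x
tr(a^-1 b^3 a b^2 a b) = tr(b^3 a b^2 a b)*tr(a) - tr(b^3 a b^2 a b a) = x*y^4*z^2 - 2*x^2*y^3*z - y^3*z^3 + x^3*y^2 + 2*x^2*y*z + y^3*z + y*z^3 - x^3 - 2*x*y^2 - x*z^2 - y*z + 3*x
tr(b^2 a b^-1 a^-1 b^3 a) = tr(a^-1 b^3 a b^2 a)*tr(b) - tr(a^-1 b^3 a b^2 a b) = -x*y^4*z^2 + 2*x^2*y^3*z + y^5*z + y^3*z^3 - x^3*y^2 - x*y^4 - 2*x^2*y*z - 4*y^3*z - y*z^3 + x^3 + 4*x*y^2 + x*z^2 + 2*y*z - 3*x
tr(a^-1 b^3 a^-1 b^2 a b^-1) = tr(b^2 a b^-1 a^-1 b^3)*tr(a) - tr(b^2 a b^-1 a^-1 b^3 a) = -x^2*y^5*z + x^3*y^4 + x*y^6 + 2*x*y^4*z^2 + x^2*y^3*z - y^5*z - y^3*z^3 - 2*x^3*y^2 - 5*x*y^4 - 3*x*y^2*z^2 + x^2*y*z + 4*y^3*z + y*z^3 + 5*x*y^2 - 2*y*z + x
apply: tr(b^2 a^-1 b^2 a) = tr(b^2 a b^2)*tr(a) - tr(b^2 a b^2 a) = x*y^3*z - x^2*y^2 - y^2*z^2 + 2
use: tr(b^-1 a^-2 b^3 a^-1 b^2 a) = tr(a^-1 b^3 a^-1 b^2 a b^-1)*tr(a) - tr(a^-1 b^3 a^-1 b^2 a b^-1 a) = -x^3*y^5*z + x^4*y^4 + x^2*y^6 + 2*x^2*y^4*z^2 + x^3*y^3*z - x*y^5*z - x*y^3*z^3 - 2*x^4*y^2 - 5*x^2*y^4 - 3*x^2*y^2*z^2 + x^3*y*z + 3*x*y^3*z + x*y*z^3 + 6*x^2*y^2 + y^2*z^2 - 2*x*y*z + x^2 - 2
tr(a^-2 b^3 a^-1 b^2 a^-1 b^-1) = tr(b^-1 a^-2 b^3 a^-1 b^2)*tr(a) - tr(b^-1 a^-2 b^3 a^-1 b^2 a) = x^3*y^5*z - x^2*y^6 - 2*x^2*y^4*z^2 - 3*x^3*y^3*z + x*y^5*z + x*y^3*z^3 + 4*x^2*y^4 + 4*x^2*y^2*z^2 + 2*x^3*y*z - 2*x*y^3*z - x*y*z^3 - 4*x^2*y^2 - x^2*z^2 - y^2*z^2 + 2
use: tr(a^-1 b^5) = tr(b^5)*tr(a) - tr(b^5 a) = x*y^5 - y^4*z - 4*x*y^3 + 3*y^2*z + 3*x*y - z
tr(b^2 a^-2 b^3) = tr(a^-1 b^5)*tr(a) - tr(a^-1 b^5 a) = x^2*y^5 - x*y^4*z - 4*x^2*y^3 - y^5 + 3*x*y^2*z + 3*x^2*y + 5*y^3 - x*z - 5*y
use: tr(b^3 a b^2 a^-1) = tr(b^3 a b^2)*tr(a) - tr(b^3 a b^2 a) = x*y^4*z - x^2*y^3 - y^3*z^2 - x*y^2*z + x^2*y + y*z^2 + y
tr(b^2 a^-2 b^3 a) = tr(b^3 a b^2 a^-1)*tr(a) - tr(b^3 a b^2) = x^2*y^4*z - x^3*y^3 - x*y^3*z^2 - x^2*y^2*z - y^4*z + x^3*y + x*y^3 + x*y*z^2 + 3*y^2*z - x*y - z
use: tr(a^-2 b^3 a^-1 b^2) = tr(b^2 a^-2 b^3)*tr(a) - tr(b^2 a^-2 b^3 a) = x^3*y^5 - 2*x^2*y^4*z - 3*x^3*y^3 - x*y^5 + x*y^3*z^2 + 4*x^2*y^2*z + y^4*z + 2*x^3*y + 4*x*y^3 - x*y*z^2 - x^2*z - 3*y^2*z - 4*x*y + z
apply: tr(b^3 a^-1 b^2 a) = tr(b^2 a b^3)*tr(a) - tr(b^2 a b^3 a) = x*y^4*z - x^2*y^3 - y^3*z^2 - x*y^2*z + x^2*y + y*z^2 + y
apply: tr(a^-1 b^3 a^-1 b^2) = tr(b^3 a^-1 b^2)*tr(a) - tr(b^3 a^-1 b^2 a) = x^2*y^5 - 2*x*y^4*z - 3*x^2*y^3 + y^3*z^2 + 4*x*y^2*z + 2*x^2*y - y*z^2 - x*z - y
tr(a^-2 b^3 a^-1 b^2 a^-1) = tr(a^-2 b^3 a^-1 b^2)*tr(a) - tr(a^-2 b^3 a^-1 b^2 a) = x^4*y^5 - 2*x^3*y^4*z - 3*x^4*y^3 - 2*x^2*y^5 + x^2*y^3*z^2 + 4*x^3*y^2*z + 3*x*y^4*z + 2*x^4*y + 7*x^2*y^3 - x^2*y*z^2 - y^3*z^2 - x^3*z - 7*x*y^2*z - 6*x^2*y + y*z^2 + 2*x*z + y
tr(b^-2 a^-2 b^3 a^-1 b^2 a^-1) = tr(a^-2 b^3 a^-1 b^2 a^-1 b^-1)*tr(b) - tr(a^-2 b^3 a^-1 b^2 a^-1) = x^3*y^6*z - x^4*y^5 - x^2*y^7 - 2*x^2*y^5*z^2 - x^3*y^4*z + x*y^6*z + x*y^4*z^3 + 3*x^4*y^3 + 6*x^2*y^5 + 3*x^2*y^3*z^2 - 2*x^3*y^2*z - 5*x*y^4*z - x*y^2*z^3 - 2*x^4*y - 11*x^2*y^3 + x^3*z + 7*x*y^2*z + 6*x^2*y - y*z^2 - 2*x*z + y
tr(b^-3 a^-2 b^3 a^-1 b^2 a^-1) = tr(b^-2 a^-2 b^3 a^-1 b^2 a^-1)*tr(b) - tr(b^-2 a^-2 b^3 a^-1 b^2 a^-1 b) = x^3*y^7*z - x^4*y^6 - x^2*y^8 - 2*x^2*y^6*z^2 - 2*x^3*y^5*z + x*y^7*z + x*y^5*z^3 + 3*x^4*y^4 + 7*x^2*y^6 + 5*x^2*y^4*z^2 + x^3*y^3*z - 6*x*y^5*z - 2*x*y^3*z^3 - 2*x^4*y^2 - 15*x^2*y^4 - 4*x^2*y^2*z^2 - x^3*y*z + 9*x*y^3*z + x*y*z^3 + 10*x^2*y^2 + x^2*z^2 - 2*x*y*z + y^2 - 2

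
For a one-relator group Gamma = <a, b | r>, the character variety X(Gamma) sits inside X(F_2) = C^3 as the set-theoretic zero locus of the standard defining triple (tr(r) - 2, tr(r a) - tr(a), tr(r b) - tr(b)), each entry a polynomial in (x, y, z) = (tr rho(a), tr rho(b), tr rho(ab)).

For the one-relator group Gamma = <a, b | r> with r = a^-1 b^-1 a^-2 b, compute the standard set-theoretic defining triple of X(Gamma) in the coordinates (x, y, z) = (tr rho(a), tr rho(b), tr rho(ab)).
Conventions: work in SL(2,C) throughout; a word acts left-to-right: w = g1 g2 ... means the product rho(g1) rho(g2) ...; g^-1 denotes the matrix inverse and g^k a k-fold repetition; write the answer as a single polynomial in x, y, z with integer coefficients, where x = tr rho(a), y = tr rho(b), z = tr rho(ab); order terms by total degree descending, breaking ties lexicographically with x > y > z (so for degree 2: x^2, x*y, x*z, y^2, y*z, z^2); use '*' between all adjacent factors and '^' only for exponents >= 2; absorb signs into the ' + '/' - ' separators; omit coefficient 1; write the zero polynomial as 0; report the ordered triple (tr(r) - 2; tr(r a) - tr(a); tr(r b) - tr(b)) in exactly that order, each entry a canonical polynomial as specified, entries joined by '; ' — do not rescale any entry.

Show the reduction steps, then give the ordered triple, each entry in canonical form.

x^2*y*z - x*y^2 - x*z^2 + x - 2; x^2 - x - 2; x^2*y^2*z - x*y^3 - x*y*z^2 - x^2*z + 2*x*y - y + z

trace(a^-1) = trace(a) = x
trace(a b a) = trace(a)*trace(b a) - trace(b) = x*z - y
trace(a b a b) = trace(a b)*trace(a b) - trace(1) = z^2 - 2
trace(b a b^-1 a) = trace(a b a)*trace(b) - trace(a b a b) = x*y*z - y^2 - z^2 + 2
trace(b^-1 a^-1 b a) = trace(b a b^-1)*trace(a) - trace(b a b^-1 a) = -x*y*z + x^2 + y^2 + z^2 - 2
trace(b a^-1 b^-1 a^-1) = trace(b^-1 a^-1 b)*trace(a) - trace(b^-1 a^-1 b a) = x*y*z - y^2 - z^2 + 2
trace(a^-1 b^-1 a^-2 b) = trace(b a^-1 b^-1 a^-1)*trace(a) - trace(b a^-1 b^-1) = x^2*y*z - x*y^2 - x*z^2 + x
trace(a^-2) = trace(a^-1)*trace(a) - trace(1) = x^2 - 2
trace(b^2) = trace(b)*trace(b) - trace(1)  (reduce the b square) = y^2 - 2
trace(b^2 a) = trace(b)*trace(a b) - trace(a)  (reduce the b square) = y*z - x
trace(b^2 a^-1) = trace(b^2)*trace(a) - trace(b^2 a)  (eliminate a^-1) = x*y^2 - y*z - x
trace(a^-2 b^2) = trace(b^2 a^-1)*trace(a) - trace(b^2)  (eliminate a^-1) = x^2*y^2 - x*y*z - x^2 - y^2 + 2
trace(a^-2 b^2 a^-1) = trace(a^-2 b^2)*trace(a) - trace(a^-2 b^2 a)  (eliminate a^-1) = x^3*y^2 - x^2*y*z - x^3 - 2*x*y^2 + y*z + 3*x
trace(b^3) = trace(b)*trace(b^2) - trace(b)  (reduce the b square) = y^3 - 3*y
trace(b^3 a) = trace(b)*trace(a b^2) - trace(a b)  (reduce the b square) = y^2*z - x*y - z
trace(b a^-1 b^2) = trace(b^3)*trace(a) - trace(b^3 a)  (eliminate a^-1) = x*y^3 - y^2*z - 2*x*y + z
trace(b^2 a b a) = trace(b)*trace(a b a b) - trace(a b a)  (reduce the b square) = y*z^2 - x*z - y
trace(b a^-1 b^2 a) = trace(b^2 a b)*trace(a) - trace(b^2 a b a)  (eliminate a^-1) = x*y^2*z - x^2*y - y*z^2 + y
trace(b^2 a^-1 b a^-1) = trace(b a^-1 b^2)*trace(a) - trace(b a^-1 b^2 a)  (eliminate a^-1) = x^2*y^3 - 2*x*y^2*z - x^2*y + y*z^2 + x*z - y
trace(a^-2 b^2 a^-1 b) = trace(b^2 a^-1 b a^-1)*trace(a) - trace(b^2 a^-1 b)  (eliminate a^-1) = x^3*y^3 - 2*x^2*y^2*z - x^3*y - x*y^3 + x*y*z^2 + x^2*z + y^2*z + x*y - z
trace(a^-1 b^-1 a^-2 b^2) = trace(a^-2 b^2 a^-1)*trace(b) - trace(a^-2 b^2 a^-1 b)  (eliminate b^-1) = x^2*y^2*z - x*y^3 - x*y*z^2 - x^2*z + 2*x*y + z
assemble the triple (trace(r) - 2; trace(r a) - x; trace(r b) - y)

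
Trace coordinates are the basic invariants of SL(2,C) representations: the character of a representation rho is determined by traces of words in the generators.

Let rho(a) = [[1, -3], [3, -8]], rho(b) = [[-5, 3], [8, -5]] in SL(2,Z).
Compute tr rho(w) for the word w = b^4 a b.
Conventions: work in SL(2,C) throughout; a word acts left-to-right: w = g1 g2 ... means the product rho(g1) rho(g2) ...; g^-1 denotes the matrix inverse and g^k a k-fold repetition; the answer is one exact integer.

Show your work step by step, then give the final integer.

rho(b) = [[-5, 3], [8, -5]]
... * rho(b) = [[-5, 3], [8, -5]]  ->  [[49, -30], [-80, 49]]
... * rho(b) = [[-5, 3], [8, -5]]  ->  [[-485, 297], [792, -485]]
... * rho(b) = [[-5, 3], [8, -5]]  ->  [[4801, -2940], [-7840, 4801]]
... * rho(a) = [[1, -3], [3, -8]]  ->  [[-4019, 9117], [6563, -14888]]
... * rho(b) = [[-5, 3], [8, -5]]  ->  [[93031, -57642], [-151919, 94129]]
tr = 93031 + 94129 = 187160

187160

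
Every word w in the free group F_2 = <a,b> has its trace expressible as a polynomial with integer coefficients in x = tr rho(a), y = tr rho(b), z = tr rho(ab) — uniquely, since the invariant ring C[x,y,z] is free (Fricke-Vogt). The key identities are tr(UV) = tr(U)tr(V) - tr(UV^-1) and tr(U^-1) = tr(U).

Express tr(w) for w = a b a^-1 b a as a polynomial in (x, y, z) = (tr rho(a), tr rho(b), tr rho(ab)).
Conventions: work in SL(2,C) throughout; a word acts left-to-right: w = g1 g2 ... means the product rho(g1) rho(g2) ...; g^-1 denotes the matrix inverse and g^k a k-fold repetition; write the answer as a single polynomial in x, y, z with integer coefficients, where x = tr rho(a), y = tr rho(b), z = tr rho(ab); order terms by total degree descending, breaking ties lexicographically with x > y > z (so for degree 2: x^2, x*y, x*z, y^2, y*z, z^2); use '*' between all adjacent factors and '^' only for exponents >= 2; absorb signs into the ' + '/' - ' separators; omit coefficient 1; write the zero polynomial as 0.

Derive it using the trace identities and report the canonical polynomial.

reduce: tr(b^2 a) = tr(b) tr(a b) - tr(a)  (reduce the b square) = y*z - x
reduce: tr(b^2) = tr(b) tr(b) - tr(1)  (reduce the b square) = y^2 - 2
tr(b a^2 b) = tr(a) tr(b^2 a) - tr(b^2)  (reduce the a square) = x*y*z - x^2 - y^2 + 2
so tr(b a b a) = tr(a b) tr(a b) - tr(1)  (split on a) = z^2 - 2
so tr(b a^2 b a) = tr(a) tr(b a b a) - tr(b a b)  (reduce the a square) = x*z^2 - y*z - x
so tr(a b a^-1 b a) = tr(b a^2 b) tr(a) - tr(b a^2 b a)  (eliminate a^-1) = x^2*y*z - x^3 - x*y^2 - x*z^2 + y*z + 3*x

x^2*y*z - x^3 - x*y^2 - x*z^2 + y*z + 3*x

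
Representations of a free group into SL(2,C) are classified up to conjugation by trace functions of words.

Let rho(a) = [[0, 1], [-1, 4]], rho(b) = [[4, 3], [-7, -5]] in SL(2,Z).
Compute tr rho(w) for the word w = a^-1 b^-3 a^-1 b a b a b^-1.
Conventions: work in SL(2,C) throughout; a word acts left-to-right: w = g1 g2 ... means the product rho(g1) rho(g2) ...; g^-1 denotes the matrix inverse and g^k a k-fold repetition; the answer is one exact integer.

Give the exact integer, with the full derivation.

rho(a^-1) = [[4, -1], [1, 0]]
... * rho(b^-1) = [[-5, -3], [7, 4]]  ->  [[-27, -16], [-5, -3]]
... * rho(b^-1) = [[-5, -3], [7, 4]]  ->  [[23, 17], [4, 3]]
... * rho(b^-1) = [[-5, -3], [7, 4]]  ->  [[4, -1], [1, 0]]
... * rho(a^-1) = [[4, -1], [1, 0]]  ->  [[15, -4], [4, -1]]
... * rho(b) = [[4, 3], [-7, -5]]  ->  [[88, 65], [23, 17]]
... * rho(a) = [[0, 1], [-1, 4]]  ->  [[-65, 348], [-17, 91]]
... * rho(b) = [[4, 3], [-7, -5]]  ->  [[-2696, -1935], [-705, -506]]
... * rho(a) = [[0, 1], [-1, 4]]  ->  [[1935, -10436], [506, -2729]]
... * rho(b^-1) = [[-5, -3], [7, 4]]  ->  [[-82727, -47549], [-21633, -12434]]
tr = -82727 + -12434 = -95161

-95161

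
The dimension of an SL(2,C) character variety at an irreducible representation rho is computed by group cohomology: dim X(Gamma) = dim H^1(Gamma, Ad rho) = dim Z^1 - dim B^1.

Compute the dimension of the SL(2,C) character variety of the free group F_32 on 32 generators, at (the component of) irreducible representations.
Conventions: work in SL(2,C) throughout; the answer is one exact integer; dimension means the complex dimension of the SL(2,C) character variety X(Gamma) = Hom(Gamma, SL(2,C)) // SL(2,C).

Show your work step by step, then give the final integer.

Gamma = F_32 has 32 generators and no relators.
A cocycle picks one sl_2 vector per generator freely, giving dim Z^1 = 3*32 = 96.
Irreducibility makes the coboundary map sl_2 -> Z^1 injective (trivial centralizer), so dim B^1 = 3.
Therefore dim X = 96 - 3 = 93.

93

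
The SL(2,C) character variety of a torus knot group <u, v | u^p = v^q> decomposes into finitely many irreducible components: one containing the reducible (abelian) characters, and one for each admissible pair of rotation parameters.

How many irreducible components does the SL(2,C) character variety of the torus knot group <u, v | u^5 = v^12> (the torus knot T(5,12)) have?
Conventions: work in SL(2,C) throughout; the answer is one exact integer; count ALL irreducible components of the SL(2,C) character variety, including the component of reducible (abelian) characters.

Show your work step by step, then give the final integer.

23

Gamma = < u, v | u^5 = v^12 > (torus knot T(5,12)); the central element u^5 = v^12 acts as +I or -I in any irreducible SL(2,C) representation.
On an irreducible component, tr(u) is locked at 2*cos(pi*alpha/5) for some alpha in 1..4, and tr(v) at 2*cos(pi*beta/12) for some beta in 1..11.
Consistency of u^5 = (-1)^alpha I with v^12 = (-1)^beta I forces alpha = beta (mod 2).
count pairs: odd alpha (2 choices) x odd beta (6), plus even alpha (2) x even beta (5): 2*6 + 2*5 = 22.
Total: 22 irreducible-character components + 1 reducible (abelian) component = 23.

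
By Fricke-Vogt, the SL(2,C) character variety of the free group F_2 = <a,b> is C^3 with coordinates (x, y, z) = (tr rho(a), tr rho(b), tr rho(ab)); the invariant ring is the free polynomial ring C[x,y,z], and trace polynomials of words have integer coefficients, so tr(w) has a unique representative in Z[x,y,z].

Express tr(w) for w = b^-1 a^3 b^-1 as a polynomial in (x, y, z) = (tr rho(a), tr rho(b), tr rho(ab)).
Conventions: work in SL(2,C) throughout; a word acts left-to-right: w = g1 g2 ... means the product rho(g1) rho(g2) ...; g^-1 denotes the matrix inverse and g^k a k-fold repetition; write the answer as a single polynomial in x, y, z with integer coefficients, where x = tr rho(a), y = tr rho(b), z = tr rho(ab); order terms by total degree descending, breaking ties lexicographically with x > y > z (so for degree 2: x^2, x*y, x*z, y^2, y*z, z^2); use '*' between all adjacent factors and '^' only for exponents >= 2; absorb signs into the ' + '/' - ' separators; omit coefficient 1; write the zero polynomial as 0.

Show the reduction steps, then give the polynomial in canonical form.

x^3*y^2 - x^2*y*z - x^3 - 2*x*y^2 + y*z + 3*x

apply: trace(a^2) = trace(a) * trace(a) - trace(1) = x^2 - 2
apply: trace(a^3) = trace(a) * trace(a^2) - trace(a) = x^3 - 3*x
use: trace(b a^2) = trace(a) * trace(b a) - trace(b) = x*z - y
apply: trace(a^3 b) = trace(a) * trace(b a^2) - trace(b a) = x^2*z - x*y - z
trace(b^-1 a^3) = trace(a^3) * trace(b) - trace(a^3 b) = x^3*y - x^2*z - 2*x*y + z
use: trace(b^-1 a^3 b^-1) = trace(b^-1 a^3) * trace(b) - trace(b^-1 a^3 b) = x^3*y^2 - x^2*y*z - x^3 - 2*x*y^2 + y*z + 3*x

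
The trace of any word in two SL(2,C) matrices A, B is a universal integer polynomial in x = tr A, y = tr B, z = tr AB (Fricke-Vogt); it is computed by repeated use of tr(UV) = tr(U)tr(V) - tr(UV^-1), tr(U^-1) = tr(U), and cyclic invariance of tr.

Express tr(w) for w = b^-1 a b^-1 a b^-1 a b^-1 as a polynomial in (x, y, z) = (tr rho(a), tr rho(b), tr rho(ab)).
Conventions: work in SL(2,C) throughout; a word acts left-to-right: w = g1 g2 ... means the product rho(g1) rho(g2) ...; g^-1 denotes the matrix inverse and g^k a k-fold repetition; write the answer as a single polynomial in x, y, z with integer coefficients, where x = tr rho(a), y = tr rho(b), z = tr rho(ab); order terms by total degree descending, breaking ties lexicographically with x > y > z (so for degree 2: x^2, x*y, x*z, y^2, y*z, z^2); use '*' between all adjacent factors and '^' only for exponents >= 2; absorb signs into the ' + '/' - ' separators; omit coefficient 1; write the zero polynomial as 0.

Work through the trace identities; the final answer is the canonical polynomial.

tr(a^2) = tr(a)*tr(a) - tr(1)   [square of a] = x^2 - 2
tr(a^3) = tr(a)*tr(a^2) - tr(a)   [square of a] = x^3 - 3*x
tr(a b a) = tr(a)*tr(b a) - tr(b)   [square of a] = x*z - y
use: tr(a^3 b) = tr(a)*tr(a b a) - tr(a b)   [square of a] = x^2*z - x*y - z
apply: tr(a^2 b^-1 a) = tr(a^3)*tr(b) - tr(a^3 b)   [inverse elimination on b] = x^3*y - x^2*z - 2*x*y + z
tr(b a b a) = tr(b a)*tr(b a) - tr(1)   [split at a repeated b] = z^2 - 2
apply: tr(b a b) = tr(b)*tr(a b) - tr(a)   [square of b] = y*z - x
apply: tr(a b a^2 b) = tr(a)*tr(b a b a) - tr(b a b)   [square of a] = x*z^2 - y*z - x
tr(a^2 b^-1 a b) = tr(a b a^2)*tr(b) - tr(a b a^2 b)   [inverse elimination on b] = x^2*y*z - x*y^2 - x*z^2 + x
tr(a b^-1 a^2 b^-1) = tr(a^2 b^-1 a)*tr(b) - tr(a^2 b^-1 a b)   [inverse elimination on b] = x^3*y^2 - 2*x^2*y*z - x*y^2 + x*z^2 + y*z - x
use: tr(a b^-2 a b^-1 a) = tr(a b^-1 a^2 b^-1)*tr(b) - tr(a b^-1 a^2)   [inverse elimination on b] = x^3*y^3 - 2*x^2*y^2*z - x^3*y - x*y^3 + x*y*z^2 + x^2*z + y^2*z + x*y - z
apply: tr(a b a b a b) = tr(a b a b)*tr(a b) - tr(b a)   [split at a repeated a] = z^3 - 3*z
tr(a b^-1 a b a b) = tr(a b a b a)*tr(b) - tr(a b a b a b)   [inverse elimination on b] = x*y*z^2 - y^2*z - z^3 - x*y + 3*z
tr(a b^-1 a b a b^-1) = tr(a b^-1 a b a)*tr(b) - tr(a b^-1 a b a b)   [inverse elimination on b] = x^2*y^2*z - x*y^3 - 2*x*y*z^2 + y^2*z + z^3 + 2*x*y - 3*z
tr(a b^-2 a b^-1 a b) = tr(a b^-1 a b a b^-1)*tr(b) - tr(a b^-1 a b a)   [inverse elimination on b] = x^2*y^3*z - x*y^4 - 2*x*y^2*z^2 - x^2*y*z + y^3*z + y*z^3 + 3*x*y^2 + x*z^2 - 3*y*z - x
use: tr(b^-1 a b^-1 a b^-1 a b^-1) = tr(a b^-2 a b^-1 a)*tr(b) - tr(a b^-2 a b^-1 a b)   [inverse elimination on b] = x^3*y^4 - 3*x^2*y^3*z - x^3*y^2 + 3*x*y^2*z^2 + 2*x^2*y*z - y*z^3 - 2*x*y^2 - x*z^2 + 2*y*z + x

x^3*y^4 - 3*x^2*y^3*z - x^3*y^2 + 3*x*y^2*z^2 + 2*x^2*y*z - y*z^3 - 2*x*y^2 - x*z^2 + 2*y*z + x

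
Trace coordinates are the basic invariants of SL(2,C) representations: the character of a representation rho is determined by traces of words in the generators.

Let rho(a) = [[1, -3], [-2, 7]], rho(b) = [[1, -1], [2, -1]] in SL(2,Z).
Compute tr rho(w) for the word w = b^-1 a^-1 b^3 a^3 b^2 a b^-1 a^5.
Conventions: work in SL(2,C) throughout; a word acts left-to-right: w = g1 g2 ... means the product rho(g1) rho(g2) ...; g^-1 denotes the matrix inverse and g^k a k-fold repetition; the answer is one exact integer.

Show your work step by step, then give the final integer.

3118064320

rho(b^-1) = [[-1, 1], [-2, 1]]
... * rho(a^-1) = [[7, 3], [2, 1]]  ->  [[-5, -2], [-12, -5]]
... * rho(b) = [[1, -1], [2, -1]]  ->  [[-9, 7], [-22, 17]]
... * rho(b) = [[1, -1], [2, -1]]  ->  [[5, 2], [12, 5]]
... * rho(b) = [[1, -1], [2, -1]]  ->  [[9, -7], [22, -17]]
... * rho(a) = [[1, -3], [-2, 7]]  ->  [[23, -76], [56, -185]]
... * rho(a) = [[1, -3], [-2, 7]]  ->  [[175, -601], [426, -1463]]
... * rho(a) = [[1, -3], [-2, 7]]  ->  [[1377, -4732], [3352, -11519]]
... * rho(b) = [[1, -1], [2, -1]]  ->  [[-8087, 3355], [-19686, 8167]]
... * rho(b) = [[1, -1], [2, -1]]  ->  [[-1377, 4732], [-3352, 11519]]
... * rho(a) = [[1, -3], [-2, 7]]  ->  [[-10841, 37255], [-26390, 90689]]
... * rho(b^-1) = [[-1, 1], [-2, 1]]  ->  [[-63669, 26414], [-154988, 64299]]
... * rho(a) = [[1, -3], [-2, 7]]  ->  [[-116497, 375905], [-283586, 915057]]
... * rho(a) = [[1, -3], [-2, 7]]  ->  [[-868307, 2980826], [-2113700, 7256157]]
... * rho(a) = [[1, -3], [-2, 7]]  ->  [[-6829959, 23470703], [-16626014, 57134199]]
... * rho(a) = [[1, -3], [-2, 7]]  ->  [[-53771365, 184784798], [-130894412, 449817435]]
... * rho(a) = [[1, -3], [-2, 7]]  ->  [[-423340961, 1454807681], [-1030529282, 3541405281]]
tr = -423340961 + 3541405281 = 3118064320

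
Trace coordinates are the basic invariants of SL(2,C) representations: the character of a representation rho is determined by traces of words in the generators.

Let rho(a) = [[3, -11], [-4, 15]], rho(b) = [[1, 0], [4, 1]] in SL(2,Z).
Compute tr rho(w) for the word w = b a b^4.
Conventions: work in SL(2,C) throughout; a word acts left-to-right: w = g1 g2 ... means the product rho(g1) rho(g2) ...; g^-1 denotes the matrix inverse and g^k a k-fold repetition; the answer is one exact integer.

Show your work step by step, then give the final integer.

rho(b) = [[1, 0], [4, 1]]
... * rho(a) = [[3, -11], [-4, 15]]  ->  [[3, -11], [8, -29]]
... * rho(b) = [[1, 0], [4, 1]]  ->  [[-41, -11], [-108, -29]]
... * rho(b) = [[1, 0], [4, 1]]  ->  [[-85, -11], [-224, -29]]
... * rho(b) = [[1, 0], [4, 1]]  ->  [[-129, -11], [-340, -29]]
... * rho(b) = [[1, 0], [4, 1]]  ->  [[-173, -11], [-456, -29]]
tr = -173 + -29 = -202

-202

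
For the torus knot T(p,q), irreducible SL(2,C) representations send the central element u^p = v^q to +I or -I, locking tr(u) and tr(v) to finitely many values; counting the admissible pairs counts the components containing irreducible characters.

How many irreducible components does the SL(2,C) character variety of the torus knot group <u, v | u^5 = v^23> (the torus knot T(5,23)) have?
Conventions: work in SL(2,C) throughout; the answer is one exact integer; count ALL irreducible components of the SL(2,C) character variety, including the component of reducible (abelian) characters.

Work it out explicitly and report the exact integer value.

45

Gamma = < u, v | u^5 = v^23 > (torus knot T(5,23)); the central element u^5 = v^23 acts as +I or -I in any irreducible SL(2,C) representation.
On an irreducible component, tr(u) is locked at 2*cos(pi*alpha/5) for some alpha in 1..4, and tr(v) at 2*cos(pi*beta/23) for some beta in 1..22.
u^5 = (-1)^alpha I and v^23 = (-1)^beta I must agree, so alpha and beta have equal parity.
count pairs: odd alpha (2 choices) x odd beta (11), plus even alpha (2) x even beta (11): 2*11 + 2*11 = 44.
components with irreducible characters: 44; plus the single component of reducible (abelian) characters: total 45.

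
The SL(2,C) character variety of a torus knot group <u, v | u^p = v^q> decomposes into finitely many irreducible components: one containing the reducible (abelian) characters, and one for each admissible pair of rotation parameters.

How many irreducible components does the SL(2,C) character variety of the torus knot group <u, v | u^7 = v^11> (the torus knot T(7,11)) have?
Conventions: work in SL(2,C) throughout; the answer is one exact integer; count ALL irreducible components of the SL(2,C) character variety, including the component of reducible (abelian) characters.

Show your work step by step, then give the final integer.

Gamma = < u, v | u^7 = v^11 > (torus knot T(7,11)); the central element u^7 = v^11 acts as +I or -I in any irreducible SL(2,C) representation.
So on each irreducible component the traces are pinned: tr(u) = 2*cos(pi*alpha/7) with 1 <= alpha <= 6, tr(v) = 2*cos(pi*beta/11) with 1 <= beta <= 10.
u^7 = (-1)^alpha I and v^11 = (-1)^beta I must agree, so alpha and beta have equal parity.
Counting: 3 odd alphas x 5 odd betas + 3 even alphas x 5 even betas = 15 + 15 = 30.
components with irreducible characters: 30; plus the single component of reducible (abelian) characters: total 31.

31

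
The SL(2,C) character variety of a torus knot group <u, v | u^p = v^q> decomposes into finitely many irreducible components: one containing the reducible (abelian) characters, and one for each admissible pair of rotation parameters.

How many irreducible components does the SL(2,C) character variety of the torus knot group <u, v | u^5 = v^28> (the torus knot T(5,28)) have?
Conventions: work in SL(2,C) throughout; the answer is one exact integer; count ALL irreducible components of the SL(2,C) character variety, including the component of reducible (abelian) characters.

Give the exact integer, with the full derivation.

In the torus knot group T(5,28), u^5 = v^28 is central, so an irreducible representation sends it to +I or -I (Schur).
So on each irreducible component the traces are pinned: tr(u) = 2*cos(pi*alpha/5) with 1 <= alpha <= 4, tr(v) = 2*cos(pi*beta/28) with 1 <= beta <= 27.
u^5 = (-1)^alpha I and v^28 = (-1)^beta I must agree, so alpha and beta have equal parity.
count pairs: odd alpha (2 choices) x odd beta (14), plus even alpha (2) x even beta (13): 2*14 + 2*13 = 54.
Total: 54 irreducible-character components + 1 reducible (abelian) component = 55.

55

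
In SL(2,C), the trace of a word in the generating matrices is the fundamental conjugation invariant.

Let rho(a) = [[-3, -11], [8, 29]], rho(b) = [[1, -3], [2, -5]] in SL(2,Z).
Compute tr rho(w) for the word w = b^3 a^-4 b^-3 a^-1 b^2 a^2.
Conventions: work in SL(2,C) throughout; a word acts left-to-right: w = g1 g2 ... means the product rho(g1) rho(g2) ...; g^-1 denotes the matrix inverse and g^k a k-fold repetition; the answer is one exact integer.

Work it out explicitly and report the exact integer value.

rho(b) = [[1, -3], [2, -5]]
... * rho(b) = [[1, -3], [2, -5]]  ->  [[-5, 12], [-8, 19]]
... * rho(b) = [[1, -3], [2, -5]]  ->  [[19, -45], [30, -71]]
... * rho(a^-1) = [[29, 11], [-8, -3]]  ->  [[911, 344], [1438, 543]]
... * rho(a^-1) = [[29, 11], [-8, -3]]  ->  [[23667, 8989], [37358, 14189]]
... * rho(a^-1) = [[29, 11], [-8, -3]]  ->  [[614431, 233370], [969870, 368371]]
... * rho(a^-1) = [[29, 11], [-8, -3]]  ->  [[15951539, 6058631], [25179262, 9563457]]
... * rho(b^-1) = [[-5, 3], [-2, 1]]  ->  [[-91874957, 53913248], [-145023224, 85101243]]
... * rho(b^-1) = [[-5, 3], [-2, 1]]  ->  [[351548289, -221711623], [554913634, -349968429]]
... * rho(b^-1) = [[-5, 3], [-2, 1]]  ->  [[-1314318199, 832933244], [-2074631312, 1314772473]]
... * rho(a^-1) = [[29, 11], [-8, -3]]  ->  [[-44778693723, -16956299921], [-70682487832, -26765261851]]
... * rho(b) = [[1, -3], [2, -5]]  ->  [[-78691293565, 219117580774], [-124213011534, 345873772751]]
... * rho(b) = [[1, -3], [2, -5]]  ->  [[359543867983, -859514023175], [567534533968, -1356729829153]]
... * rho(a) = [[-3, -11], [8, 29]]  ->  [[-7954743789349, -28880889219888], [-12556442235128, -45588044919085]]
... * rho(a) = [[-3, -11], [8, 29]]  ->  [[-207182882391057, -750043605693913], [-327035032647296, -1183932438067057]]
tr = -207182882391057 + -1183932438067057 = -1391115320458114

-1391115320458114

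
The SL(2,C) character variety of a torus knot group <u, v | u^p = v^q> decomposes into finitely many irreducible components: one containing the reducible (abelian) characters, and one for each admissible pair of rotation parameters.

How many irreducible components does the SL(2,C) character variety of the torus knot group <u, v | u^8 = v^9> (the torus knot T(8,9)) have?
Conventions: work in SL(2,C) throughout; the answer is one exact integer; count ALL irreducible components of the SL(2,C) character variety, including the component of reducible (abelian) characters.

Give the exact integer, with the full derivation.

Gamma = < u, v | u^8 = v^9 > (torus knot T(8,9)); the central element u^8 = v^9 acts as +I or -I in any irreducible SL(2,C) representation.
This locks tr(u) to 2*cos(pi*alpha/8), alpha in 1..7, and tr(v) to 2*cos(pi*beta/9), beta in 1..8, on each component of irreducible characters.
u^8 = (-1)^alpha I and v^9 = (-1)^beta I must agree, so alpha and beta have equal parity.
count pairs: odd alpha (4 choices) x odd beta (4), plus even alpha (3) x even beta (4): 4*4 + 3*4 = 28.
That is 28 components of irreducible characters, and with the reducible (abelian) component the total is 29.

29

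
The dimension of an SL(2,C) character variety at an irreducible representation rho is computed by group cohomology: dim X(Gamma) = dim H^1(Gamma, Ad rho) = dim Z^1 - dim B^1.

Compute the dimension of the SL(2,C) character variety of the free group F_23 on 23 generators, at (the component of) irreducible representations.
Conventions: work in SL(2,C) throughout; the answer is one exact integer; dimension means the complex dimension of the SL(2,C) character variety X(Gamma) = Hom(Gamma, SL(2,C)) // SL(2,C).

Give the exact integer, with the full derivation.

The free group F_23: 23 generators, no relators.
So Z^1 = (sl_2)^23 in full: dim Z^1 = 69.
At an irreducible rho the centralizer of the image in sl_2 is 0, so the coboundary map sl_2 -> Z^1 is injective: dim B^1 = 3.
dim X = dim H^1 = dim Z^1 - dim B^1 = 69 - 3 = 66.

66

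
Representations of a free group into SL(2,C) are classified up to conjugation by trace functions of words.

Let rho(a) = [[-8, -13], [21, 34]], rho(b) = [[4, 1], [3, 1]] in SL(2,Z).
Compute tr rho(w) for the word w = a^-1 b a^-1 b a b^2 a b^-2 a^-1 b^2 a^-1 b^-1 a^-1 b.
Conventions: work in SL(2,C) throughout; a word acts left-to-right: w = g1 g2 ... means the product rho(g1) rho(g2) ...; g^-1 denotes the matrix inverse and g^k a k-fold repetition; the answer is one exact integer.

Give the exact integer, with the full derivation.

389600681482040

rho(a^-1) = [[34, 13], [-21, -8]]
... * rho(b) = [[4, 1], [3, 1]]  ->  [[175, 47], [-108, -29]]
... * rho(a^-1) = [[34, 13], [-21, -8]]  ->  [[4963, 1899], [-3063, -1172]]
... * rho(b) = [[4, 1], [3, 1]]  ->  [[25549, 6862], [-15768, -4235]]
... * rho(a) = [[-8, -13], [21, 34]]  ->  [[-60290, -98829], [37209, 60994]]
... * rho(b) = [[4, 1], [3, 1]]  ->  [[-537647, -159119], [331818, 98203]]
... * rho(b) = [[4, 1], [3, 1]]  ->  [[-2627945, -696766], [1621881, 430021]]
... * rho(a) = [[-8, -13], [21, 34]]  ->  [[6391474, 10473241], [-3944607, -6463739]]
... * rho(b^-1) = [[1, -1], [-3, 4]]  ->  [[-25028249, 35501490], [15446610, -21910349]]
... * rho(b^-1) = [[1, -1], [-3, 4]]  ->  [[-131532719, 167034209], [81177657, -103088006]]
... * rho(a^-1) = [[34, 13], [-21, -8]]  ->  [[-7979830835, -3046199019], [4924888464, 1880013589]]
... * rho(b) = [[4, 1], [3, 1]]  ->  [[-41057920397, -11026029854], [25339594623, 6804902053]]
... * rho(b) = [[4, 1], [3, 1]]  ->  [[-197309771150, -52083950251], [121773084651, 32144496676]]
... * rho(a^-1) = [[34, 13], [-21, -8]]  ->  [[-5614769263829, -2148355422942], [3465250447938, 1325894127055]]
... * rho(b^-1) = [[1, -1], [-3, 4]]  ->  [[830297004997, -2978652427939], [-512431933227, 1838326060282]]
... * rho(a^-1) = [[34, 13], [-21, -8]]  ->  [[90781799156617, 34623080488473], [-56027532995640, -21368223614207]]
... * rho(b) = [[4, 1], [3, 1]]  ->  [[466996438091887, 125404879645090], [-288214802825181, -77395756609847]]
tr = 466996438091887 + -77395756609847 = 389600681482040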